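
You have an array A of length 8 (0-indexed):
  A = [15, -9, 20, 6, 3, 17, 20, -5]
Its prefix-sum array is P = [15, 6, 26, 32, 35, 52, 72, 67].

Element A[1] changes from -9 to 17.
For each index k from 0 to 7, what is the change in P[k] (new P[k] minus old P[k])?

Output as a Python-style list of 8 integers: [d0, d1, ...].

Element change: A[1] -9 -> 17, delta = 26
For k < 1: P[k] unchanged, delta_P[k] = 0
For k >= 1: P[k] shifts by exactly 26
Delta array: [0, 26, 26, 26, 26, 26, 26, 26]

Answer: [0, 26, 26, 26, 26, 26, 26, 26]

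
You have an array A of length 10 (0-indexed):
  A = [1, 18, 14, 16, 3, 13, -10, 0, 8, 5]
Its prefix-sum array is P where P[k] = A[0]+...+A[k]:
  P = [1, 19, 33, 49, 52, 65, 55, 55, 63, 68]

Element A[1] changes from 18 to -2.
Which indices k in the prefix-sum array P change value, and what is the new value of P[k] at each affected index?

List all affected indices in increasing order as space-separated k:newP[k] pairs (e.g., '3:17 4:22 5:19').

Answer: 1:-1 2:13 3:29 4:32 5:45 6:35 7:35 8:43 9:48

Derivation:
P[k] = A[0] + ... + A[k]
P[k] includes A[1] iff k >= 1
Affected indices: 1, 2, ..., 9; delta = -20
  P[1]: 19 + -20 = -1
  P[2]: 33 + -20 = 13
  P[3]: 49 + -20 = 29
  P[4]: 52 + -20 = 32
  P[5]: 65 + -20 = 45
  P[6]: 55 + -20 = 35
  P[7]: 55 + -20 = 35
  P[8]: 63 + -20 = 43
  P[9]: 68 + -20 = 48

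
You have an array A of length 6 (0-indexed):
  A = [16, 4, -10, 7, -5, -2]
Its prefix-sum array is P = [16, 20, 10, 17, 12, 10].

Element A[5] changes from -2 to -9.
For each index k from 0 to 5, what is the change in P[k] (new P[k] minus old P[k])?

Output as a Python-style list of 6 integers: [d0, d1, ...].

Element change: A[5] -2 -> -9, delta = -7
For k < 5: P[k] unchanged, delta_P[k] = 0
For k >= 5: P[k] shifts by exactly -7
Delta array: [0, 0, 0, 0, 0, -7]

Answer: [0, 0, 0, 0, 0, -7]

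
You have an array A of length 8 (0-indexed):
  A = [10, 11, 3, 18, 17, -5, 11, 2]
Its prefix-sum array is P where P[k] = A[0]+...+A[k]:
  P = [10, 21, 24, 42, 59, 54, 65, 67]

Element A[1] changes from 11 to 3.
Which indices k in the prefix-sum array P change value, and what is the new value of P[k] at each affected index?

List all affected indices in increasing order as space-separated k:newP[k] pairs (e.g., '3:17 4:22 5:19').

P[k] = A[0] + ... + A[k]
P[k] includes A[1] iff k >= 1
Affected indices: 1, 2, ..., 7; delta = -8
  P[1]: 21 + -8 = 13
  P[2]: 24 + -8 = 16
  P[3]: 42 + -8 = 34
  P[4]: 59 + -8 = 51
  P[5]: 54 + -8 = 46
  P[6]: 65 + -8 = 57
  P[7]: 67 + -8 = 59

Answer: 1:13 2:16 3:34 4:51 5:46 6:57 7:59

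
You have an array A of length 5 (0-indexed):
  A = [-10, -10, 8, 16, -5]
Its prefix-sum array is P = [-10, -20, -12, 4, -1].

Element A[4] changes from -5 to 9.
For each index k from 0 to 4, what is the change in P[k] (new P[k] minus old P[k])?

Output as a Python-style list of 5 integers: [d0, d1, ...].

Element change: A[4] -5 -> 9, delta = 14
For k < 4: P[k] unchanged, delta_P[k] = 0
For k >= 4: P[k] shifts by exactly 14
Delta array: [0, 0, 0, 0, 14]

Answer: [0, 0, 0, 0, 14]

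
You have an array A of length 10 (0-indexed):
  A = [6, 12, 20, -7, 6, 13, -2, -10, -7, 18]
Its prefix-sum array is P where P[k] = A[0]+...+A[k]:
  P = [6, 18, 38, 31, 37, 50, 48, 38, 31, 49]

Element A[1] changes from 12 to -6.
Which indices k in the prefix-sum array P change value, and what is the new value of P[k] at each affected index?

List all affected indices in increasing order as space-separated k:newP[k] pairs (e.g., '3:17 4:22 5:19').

Answer: 1:0 2:20 3:13 4:19 5:32 6:30 7:20 8:13 9:31

Derivation:
P[k] = A[0] + ... + A[k]
P[k] includes A[1] iff k >= 1
Affected indices: 1, 2, ..., 9; delta = -18
  P[1]: 18 + -18 = 0
  P[2]: 38 + -18 = 20
  P[3]: 31 + -18 = 13
  P[4]: 37 + -18 = 19
  P[5]: 50 + -18 = 32
  P[6]: 48 + -18 = 30
  P[7]: 38 + -18 = 20
  P[8]: 31 + -18 = 13
  P[9]: 49 + -18 = 31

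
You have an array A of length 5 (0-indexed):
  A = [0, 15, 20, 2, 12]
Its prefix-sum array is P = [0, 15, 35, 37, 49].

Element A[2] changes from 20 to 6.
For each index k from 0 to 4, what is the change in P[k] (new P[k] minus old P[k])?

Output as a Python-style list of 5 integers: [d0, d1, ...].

Element change: A[2] 20 -> 6, delta = -14
For k < 2: P[k] unchanged, delta_P[k] = 0
For k >= 2: P[k] shifts by exactly -14
Delta array: [0, 0, -14, -14, -14]

Answer: [0, 0, -14, -14, -14]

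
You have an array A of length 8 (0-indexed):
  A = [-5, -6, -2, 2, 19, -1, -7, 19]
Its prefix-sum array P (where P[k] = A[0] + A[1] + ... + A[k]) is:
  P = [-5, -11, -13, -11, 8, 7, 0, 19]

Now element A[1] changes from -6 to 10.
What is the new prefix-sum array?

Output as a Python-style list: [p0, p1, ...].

Change: A[1] -6 -> 10, delta = 16
P[k] for k < 1: unchanged (A[1] not included)
P[k] for k >= 1: shift by delta = 16
  P[0] = -5 + 0 = -5
  P[1] = -11 + 16 = 5
  P[2] = -13 + 16 = 3
  P[3] = -11 + 16 = 5
  P[4] = 8 + 16 = 24
  P[5] = 7 + 16 = 23
  P[6] = 0 + 16 = 16
  P[7] = 19 + 16 = 35

Answer: [-5, 5, 3, 5, 24, 23, 16, 35]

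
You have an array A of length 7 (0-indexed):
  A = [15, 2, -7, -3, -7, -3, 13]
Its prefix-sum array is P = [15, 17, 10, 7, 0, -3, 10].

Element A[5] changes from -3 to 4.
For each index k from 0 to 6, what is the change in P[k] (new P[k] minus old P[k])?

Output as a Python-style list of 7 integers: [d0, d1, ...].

Answer: [0, 0, 0, 0, 0, 7, 7]

Derivation:
Element change: A[5] -3 -> 4, delta = 7
For k < 5: P[k] unchanged, delta_P[k] = 0
For k >= 5: P[k] shifts by exactly 7
Delta array: [0, 0, 0, 0, 0, 7, 7]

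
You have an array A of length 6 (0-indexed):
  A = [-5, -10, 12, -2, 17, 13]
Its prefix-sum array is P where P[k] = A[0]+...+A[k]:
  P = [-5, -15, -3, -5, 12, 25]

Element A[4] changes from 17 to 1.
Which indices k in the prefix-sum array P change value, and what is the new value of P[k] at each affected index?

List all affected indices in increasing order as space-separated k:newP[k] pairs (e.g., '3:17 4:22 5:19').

Answer: 4:-4 5:9

Derivation:
P[k] = A[0] + ... + A[k]
P[k] includes A[4] iff k >= 4
Affected indices: 4, 5, ..., 5; delta = -16
  P[4]: 12 + -16 = -4
  P[5]: 25 + -16 = 9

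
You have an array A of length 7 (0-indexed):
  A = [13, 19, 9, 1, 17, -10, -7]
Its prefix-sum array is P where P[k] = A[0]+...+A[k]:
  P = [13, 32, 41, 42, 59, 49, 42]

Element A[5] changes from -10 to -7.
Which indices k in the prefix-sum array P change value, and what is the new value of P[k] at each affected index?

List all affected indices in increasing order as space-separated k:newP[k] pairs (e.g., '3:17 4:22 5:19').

P[k] = A[0] + ... + A[k]
P[k] includes A[5] iff k >= 5
Affected indices: 5, 6, ..., 6; delta = 3
  P[5]: 49 + 3 = 52
  P[6]: 42 + 3 = 45

Answer: 5:52 6:45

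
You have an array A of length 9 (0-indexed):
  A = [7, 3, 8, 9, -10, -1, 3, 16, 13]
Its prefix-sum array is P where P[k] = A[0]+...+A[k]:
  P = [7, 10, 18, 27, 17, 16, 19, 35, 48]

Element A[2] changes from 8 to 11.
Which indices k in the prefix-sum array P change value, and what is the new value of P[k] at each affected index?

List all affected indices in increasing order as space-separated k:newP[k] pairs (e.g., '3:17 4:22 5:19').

Answer: 2:21 3:30 4:20 5:19 6:22 7:38 8:51

Derivation:
P[k] = A[0] + ... + A[k]
P[k] includes A[2] iff k >= 2
Affected indices: 2, 3, ..., 8; delta = 3
  P[2]: 18 + 3 = 21
  P[3]: 27 + 3 = 30
  P[4]: 17 + 3 = 20
  P[5]: 16 + 3 = 19
  P[6]: 19 + 3 = 22
  P[7]: 35 + 3 = 38
  P[8]: 48 + 3 = 51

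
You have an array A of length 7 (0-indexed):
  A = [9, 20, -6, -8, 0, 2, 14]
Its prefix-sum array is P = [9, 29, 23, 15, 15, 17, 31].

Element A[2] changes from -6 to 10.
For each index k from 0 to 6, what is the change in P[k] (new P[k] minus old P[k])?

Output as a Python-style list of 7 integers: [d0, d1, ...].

Element change: A[2] -6 -> 10, delta = 16
For k < 2: P[k] unchanged, delta_P[k] = 0
For k >= 2: P[k] shifts by exactly 16
Delta array: [0, 0, 16, 16, 16, 16, 16]

Answer: [0, 0, 16, 16, 16, 16, 16]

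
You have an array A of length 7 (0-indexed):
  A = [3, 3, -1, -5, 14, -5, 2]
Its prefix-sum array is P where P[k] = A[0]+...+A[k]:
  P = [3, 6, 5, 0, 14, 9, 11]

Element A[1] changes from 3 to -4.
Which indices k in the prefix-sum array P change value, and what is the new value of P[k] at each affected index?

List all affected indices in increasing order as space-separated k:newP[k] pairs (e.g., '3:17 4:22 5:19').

Answer: 1:-1 2:-2 3:-7 4:7 5:2 6:4

Derivation:
P[k] = A[0] + ... + A[k]
P[k] includes A[1] iff k >= 1
Affected indices: 1, 2, ..., 6; delta = -7
  P[1]: 6 + -7 = -1
  P[2]: 5 + -7 = -2
  P[3]: 0 + -7 = -7
  P[4]: 14 + -7 = 7
  P[5]: 9 + -7 = 2
  P[6]: 11 + -7 = 4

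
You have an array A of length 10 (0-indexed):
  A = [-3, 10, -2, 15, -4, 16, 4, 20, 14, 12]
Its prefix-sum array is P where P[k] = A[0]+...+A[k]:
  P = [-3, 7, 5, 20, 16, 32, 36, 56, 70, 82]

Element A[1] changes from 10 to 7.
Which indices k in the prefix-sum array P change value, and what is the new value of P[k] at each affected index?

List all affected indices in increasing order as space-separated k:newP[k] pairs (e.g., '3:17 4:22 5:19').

P[k] = A[0] + ... + A[k]
P[k] includes A[1] iff k >= 1
Affected indices: 1, 2, ..., 9; delta = -3
  P[1]: 7 + -3 = 4
  P[2]: 5 + -3 = 2
  P[3]: 20 + -3 = 17
  P[4]: 16 + -3 = 13
  P[5]: 32 + -3 = 29
  P[6]: 36 + -3 = 33
  P[7]: 56 + -3 = 53
  P[8]: 70 + -3 = 67
  P[9]: 82 + -3 = 79

Answer: 1:4 2:2 3:17 4:13 5:29 6:33 7:53 8:67 9:79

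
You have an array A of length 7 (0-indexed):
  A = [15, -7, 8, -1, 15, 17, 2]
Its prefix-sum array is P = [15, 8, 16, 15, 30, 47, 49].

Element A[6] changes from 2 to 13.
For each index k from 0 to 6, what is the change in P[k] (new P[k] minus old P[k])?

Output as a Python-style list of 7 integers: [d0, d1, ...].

Answer: [0, 0, 0, 0, 0, 0, 11]

Derivation:
Element change: A[6] 2 -> 13, delta = 11
For k < 6: P[k] unchanged, delta_P[k] = 0
For k >= 6: P[k] shifts by exactly 11
Delta array: [0, 0, 0, 0, 0, 0, 11]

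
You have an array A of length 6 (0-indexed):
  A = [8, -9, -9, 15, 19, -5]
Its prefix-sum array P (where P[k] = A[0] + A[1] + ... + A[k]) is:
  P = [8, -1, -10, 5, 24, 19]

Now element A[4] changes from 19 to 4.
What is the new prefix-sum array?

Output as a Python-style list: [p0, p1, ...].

Change: A[4] 19 -> 4, delta = -15
P[k] for k < 4: unchanged (A[4] not included)
P[k] for k >= 4: shift by delta = -15
  P[0] = 8 + 0 = 8
  P[1] = -1 + 0 = -1
  P[2] = -10 + 0 = -10
  P[3] = 5 + 0 = 5
  P[4] = 24 + -15 = 9
  P[5] = 19 + -15 = 4

Answer: [8, -1, -10, 5, 9, 4]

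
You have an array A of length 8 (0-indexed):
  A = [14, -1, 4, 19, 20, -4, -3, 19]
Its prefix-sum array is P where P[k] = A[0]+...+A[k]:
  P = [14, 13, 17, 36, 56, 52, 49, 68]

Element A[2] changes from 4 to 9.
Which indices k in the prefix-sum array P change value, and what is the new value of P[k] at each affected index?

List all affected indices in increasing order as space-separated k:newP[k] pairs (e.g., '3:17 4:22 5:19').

Answer: 2:22 3:41 4:61 5:57 6:54 7:73

Derivation:
P[k] = A[0] + ... + A[k]
P[k] includes A[2] iff k >= 2
Affected indices: 2, 3, ..., 7; delta = 5
  P[2]: 17 + 5 = 22
  P[3]: 36 + 5 = 41
  P[4]: 56 + 5 = 61
  P[5]: 52 + 5 = 57
  P[6]: 49 + 5 = 54
  P[7]: 68 + 5 = 73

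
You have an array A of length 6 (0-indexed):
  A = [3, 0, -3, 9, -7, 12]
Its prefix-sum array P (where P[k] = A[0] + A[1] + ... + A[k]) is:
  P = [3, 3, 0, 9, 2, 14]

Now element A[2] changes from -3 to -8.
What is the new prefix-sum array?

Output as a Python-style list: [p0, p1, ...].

Change: A[2] -3 -> -8, delta = -5
P[k] for k < 2: unchanged (A[2] not included)
P[k] for k >= 2: shift by delta = -5
  P[0] = 3 + 0 = 3
  P[1] = 3 + 0 = 3
  P[2] = 0 + -5 = -5
  P[3] = 9 + -5 = 4
  P[4] = 2 + -5 = -3
  P[5] = 14 + -5 = 9

Answer: [3, 3, -5, 4, -3, 9]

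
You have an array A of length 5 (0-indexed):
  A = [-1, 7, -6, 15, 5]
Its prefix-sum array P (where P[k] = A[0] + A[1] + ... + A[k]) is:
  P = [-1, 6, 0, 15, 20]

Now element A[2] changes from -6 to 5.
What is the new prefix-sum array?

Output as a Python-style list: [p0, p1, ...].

Answer: [-1, 6, 11, 26, 31]

Derivation:
Change: A[2] -6 -> 5, delta = 11
P[k] for k < 2: unchanged (A[2] not included)
P[k] for k >= 2: shift by delta = 11
  P[0] = -1 + 0 = -1
  P[1] = 6 + 0 = 6
  P[2] = 0 + 11 = 11
  P[3] = 15 + 11 = 26
  P[4] = 20 + 11 = 31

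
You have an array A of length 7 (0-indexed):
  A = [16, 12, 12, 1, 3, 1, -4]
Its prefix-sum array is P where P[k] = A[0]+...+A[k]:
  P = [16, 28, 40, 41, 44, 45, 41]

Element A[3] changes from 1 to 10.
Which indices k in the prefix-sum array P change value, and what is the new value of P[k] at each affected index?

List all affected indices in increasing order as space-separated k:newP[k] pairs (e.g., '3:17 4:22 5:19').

Answer: 3:50 4:53 5:54 6:50

Derivation:
P[k] = A[0] + ... + A[k]
P[k] includes A[3] iff k >= 3
Affected indices: 3, 4, ..., 6; delta = 9
  P[3]: 41 + 9 = 50
  P[4]: 44 + 9 = 53
  P[5]: 45 + 9 = 54
  P[6]: 41 + 9 = 50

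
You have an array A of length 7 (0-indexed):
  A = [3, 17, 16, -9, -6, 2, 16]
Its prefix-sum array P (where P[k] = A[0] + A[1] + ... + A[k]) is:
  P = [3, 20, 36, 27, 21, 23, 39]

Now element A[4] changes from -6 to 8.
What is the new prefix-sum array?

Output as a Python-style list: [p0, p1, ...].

Change: A[4] -6 -> 8, delta = 14
P[k] for k < 4: unchanged (A[4] not included)
P[k] for k >= 4: shift by delta = 14
  P[0] = 3 + 0 = 3
  P[1] = 20 + 0 = 20
  P[2] = 36 + 0 = 36
  P[3] = 27 + 0 = 27
  P[4] = 21 + 14 = 35
  P[5] = 23 + 14 = 37
  P[6] = 39 + 14 = 53

Answer: [3, 20, 36, 27, 35, 37, 53]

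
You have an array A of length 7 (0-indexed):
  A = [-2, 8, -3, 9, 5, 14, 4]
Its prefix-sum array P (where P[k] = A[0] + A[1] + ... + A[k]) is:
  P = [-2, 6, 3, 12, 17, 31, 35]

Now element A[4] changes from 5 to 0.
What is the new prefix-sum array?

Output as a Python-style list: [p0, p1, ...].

Change: A[4] 5 -> 0, delta = -5
P[k] for k < 4: unchanged (A[4] not included)
P[k] for k >= 4: shift by delta = -5
  P[0] = -2 + 0 = -2
  P[1] = 6 + 0 = 6
  P[2] = 3 + 0 = 3
  P[3] = 12 + 0 = 12
  P[4] = 17 + -5 = 12
  P[5] = 31 + -5 = 26
  P[6] = 35 + -5 = 30

Answer: [-2, 6, 3, 12, 12, 26, 30]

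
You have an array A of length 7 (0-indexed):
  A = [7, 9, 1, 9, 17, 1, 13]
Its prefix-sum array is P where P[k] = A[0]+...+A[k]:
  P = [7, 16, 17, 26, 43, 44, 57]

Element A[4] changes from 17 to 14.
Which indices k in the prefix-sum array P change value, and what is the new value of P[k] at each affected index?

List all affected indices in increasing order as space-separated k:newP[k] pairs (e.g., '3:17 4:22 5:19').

P[k] = A[0] + ... + A[k]
P[k] includes A[4] iff k >= 4
Affected indices: 4, 5, ..., 6; delta = -3
  P[4]: 43 + -3 = 40
  P[5]: 44 + -3 = 41
  P[6]: 57 + -3 = 54

Answer: 4:40 5:41 6:54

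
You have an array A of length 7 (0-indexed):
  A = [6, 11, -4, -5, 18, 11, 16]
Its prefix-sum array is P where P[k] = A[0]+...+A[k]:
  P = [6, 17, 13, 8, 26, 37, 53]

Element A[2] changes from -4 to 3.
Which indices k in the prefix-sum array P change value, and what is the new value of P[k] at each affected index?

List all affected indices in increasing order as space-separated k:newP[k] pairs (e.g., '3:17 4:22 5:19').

Answer: 2:20 3:15 4:33 5:44 6:60

Derivation:
P[k] = A[0] + ... + A[k]
P[k] includes A[2] iff k >= 2
Affected indices: 2, 3, ..., 6; delta = 7
  P[2]: 13 + 7 = 20
  P[3]: 8 + 7 = 15
  P[4]: 26 + 7 = 33
  P[5]: 37 + 7 = 44
  P[6]: 53 + 7 = 60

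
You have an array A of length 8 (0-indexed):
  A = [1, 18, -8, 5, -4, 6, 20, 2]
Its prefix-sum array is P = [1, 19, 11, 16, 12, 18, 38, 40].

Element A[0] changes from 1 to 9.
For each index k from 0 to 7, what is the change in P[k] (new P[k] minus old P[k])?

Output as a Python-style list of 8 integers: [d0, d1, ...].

Element change: A[0] 1 -> 9, delta = 8
For k < 0: P[k] unchanged, delta_P[k] = 0
For k >= 0: P[k] shifts by exactly 8
Delta array: [8, 8, 8, 8, 8, 8, 8, 8]

Answer: [8, 8, 8, 8, 8, 8, 8, 8]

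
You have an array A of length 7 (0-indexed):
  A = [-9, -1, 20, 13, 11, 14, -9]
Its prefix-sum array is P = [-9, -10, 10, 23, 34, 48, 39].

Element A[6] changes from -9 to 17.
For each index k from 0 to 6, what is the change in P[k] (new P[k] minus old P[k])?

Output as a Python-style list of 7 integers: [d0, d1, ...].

Element change: A[6] -9 -> 17, delta = 26
For k < 6: P[k] unchanged, delta_P[k] = 0
For k >= 6: P[k] shifts by exactly 26
Delta array: [0, 0, 0, 0, 0, 0, 26]

Answer: [0, 0, 0, 0, 0, 0, 26]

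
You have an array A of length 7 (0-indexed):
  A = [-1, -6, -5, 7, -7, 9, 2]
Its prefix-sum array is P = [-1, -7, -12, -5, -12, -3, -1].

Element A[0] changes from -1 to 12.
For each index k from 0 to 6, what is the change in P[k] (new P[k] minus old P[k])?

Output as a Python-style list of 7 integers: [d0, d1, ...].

Element change: A[0] -1 -> 12, delta = 13
For k < 0: P[k] unchanged, delta_P[k] = 0
For k >= 0: P[k] shifts by exactly 13
Delta array: [13, 13, 13, 13, 13, 13, 13]

Answer: [13, 13, 13, 13, 13, 13, 13]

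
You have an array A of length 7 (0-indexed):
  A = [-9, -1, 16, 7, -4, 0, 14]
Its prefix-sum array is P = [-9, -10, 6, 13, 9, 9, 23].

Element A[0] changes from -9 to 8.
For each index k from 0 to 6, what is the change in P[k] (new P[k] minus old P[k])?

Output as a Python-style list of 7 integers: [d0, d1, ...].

Answer: [17, 17, 17, 17, 17, 17, 17]

Derivation:
Element change: A[0] -9 -> 8, delta = 17
For k < 0: P[k] unchanged, delta_P[k] = 0
For k >= 0: P[k] shifts by exactly 17
Delta array: [17, 17, 17, 17, 17, 17, 17]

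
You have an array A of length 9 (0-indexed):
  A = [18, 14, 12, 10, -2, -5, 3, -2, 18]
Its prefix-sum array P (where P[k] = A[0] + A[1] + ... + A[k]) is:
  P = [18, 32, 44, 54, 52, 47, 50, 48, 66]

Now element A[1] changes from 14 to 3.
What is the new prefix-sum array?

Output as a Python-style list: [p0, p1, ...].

Change: A[1] 14 -> 3, delta = -11
P[k] for k < 1: unchanged (A[1] not included)
P[k] for k >= 1: shift by delta = -11
  P[0] = 18 + 0 = 18
  P[1] = 32 + -11 = 21
  P[2] = 44 + -11 = 33
  P[3] = 54 + -11 = 43
  P[4] = 52 + -11 = 41
  P[5] = 47 + -11 = 36
  P[6] = 50 + -11 = 39
  P[7] = 48 + -11 = 37
  P[8] = 66 + -11 = 55

Answer: [18, 21, 33, 43, 41, 36, 39, 37, 55]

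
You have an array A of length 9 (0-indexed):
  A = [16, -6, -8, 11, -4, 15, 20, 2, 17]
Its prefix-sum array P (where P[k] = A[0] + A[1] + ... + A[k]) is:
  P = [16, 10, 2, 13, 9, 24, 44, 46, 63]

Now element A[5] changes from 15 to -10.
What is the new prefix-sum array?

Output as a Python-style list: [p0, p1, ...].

Answer: [16, 10, 2, 13, 9, -1, 19, 21, 38]

Derivation:
Change: A[5] 15 -> -10, delta = -25
P[k] for k < 5: unchanged (A[5] not included)
P[k] for k >= 5: shift by delta = -25
  P[0] = 16 + 0 = 16
  P[1] = 10 + 0 = 10
  P[2] = 2 + 0 = 2
  P[3] = 13 + 0 = 13
  P[4] = 9 + 0 = 9
  P[5] = 24 + -25 = -1
  P[6] = 44 + -25 = 19
  P[7] = 46 + -25 = 21
  P[8] = 63 + -25 = 38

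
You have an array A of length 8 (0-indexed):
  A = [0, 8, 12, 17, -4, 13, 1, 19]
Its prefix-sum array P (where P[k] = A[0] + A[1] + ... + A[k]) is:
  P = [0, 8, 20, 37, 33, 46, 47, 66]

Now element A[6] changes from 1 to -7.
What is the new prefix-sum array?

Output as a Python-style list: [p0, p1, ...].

Answer: [0, 8, 20, 37, 33, 46, 39, 58]

Derivation:
Change: A[6] 1 -> -7, delta = -8
P[k] for k < 6: unchanged (A[6] not included)
P[k] for k >= 6: shift by delta = -8
  P[0] = 0 + 0 = 0
  P[1] = 8 + 0 = 8
  P[2] = 20 + 0 = 20
  P[3] = 37 + 0 = 37
  P[4] = 33 + 0 = 33
  P[5] = 46 + 0 = 46
  P[6] = 47 + -8 = 39
  P[7] = 66 + -8 = 58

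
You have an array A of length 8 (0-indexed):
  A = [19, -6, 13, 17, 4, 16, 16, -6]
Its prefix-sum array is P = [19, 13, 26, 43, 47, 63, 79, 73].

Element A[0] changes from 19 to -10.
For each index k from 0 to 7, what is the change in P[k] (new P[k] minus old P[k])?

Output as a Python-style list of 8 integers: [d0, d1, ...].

Element change: A[0] 19 -> -10, delta = -29
For k < 0: P[k] unchanged, delta_P[k] = 0
For k >= 0: P[k] shifts by exactly -29
Delta array: [-29, -29, -29, -29, -29, -29, -29, -29]

Answer: [-29, -29, -29, -29, -29, -29, -29, -29]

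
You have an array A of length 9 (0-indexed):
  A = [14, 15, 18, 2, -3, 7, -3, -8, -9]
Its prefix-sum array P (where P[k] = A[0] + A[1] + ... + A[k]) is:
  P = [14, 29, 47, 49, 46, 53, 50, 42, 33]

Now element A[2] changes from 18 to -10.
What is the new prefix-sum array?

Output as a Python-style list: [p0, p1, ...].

Answer: [14, 29, 19, 21, 18, 25, 22, 14, 5]

Derivation:
Change: A[2] 18 -> -10, delta = -28
P[k] for k < 2: unchanged (A[2] not included)
P[k] for k >= 2: shift by delta = -28
  P[0] = 14 + 0 = 14
  P[1] = 29 + 0 = 29
  P[2] = 47 + -28 = 19
  P[3] = 49 + -28 = 21
  P[4] = 46 + -28 = 18
  P[5] = 53 + -28 = 25
  P[6] = 50 + -28 = 22
  P[7] = 42 + -28 = 14
  P[8] = 33 + -28 = 5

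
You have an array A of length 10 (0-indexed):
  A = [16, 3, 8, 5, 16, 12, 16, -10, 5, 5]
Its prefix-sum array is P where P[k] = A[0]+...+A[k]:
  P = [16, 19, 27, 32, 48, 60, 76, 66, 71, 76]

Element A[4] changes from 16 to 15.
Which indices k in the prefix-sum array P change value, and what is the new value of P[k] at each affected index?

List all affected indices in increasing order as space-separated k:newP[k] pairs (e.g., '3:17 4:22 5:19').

Answer: 4:47 5:59 6:75 7:65 8:70 9:75

Derivation:
P[k] = A[0] + ... + A[k]
P[k] includes A[4] iff k >= 4
Affected indices: 4, 5, ..., 9; delta = -1
  P[4]: 48 + -1 = 47
  P[5]: 60 + -1 = 59
  P[6]: 76 + -1 = 75
  P[7]: 66 + -1 = 65
  P[8]: 71 + -1 = 70
  P[9]: 76 + -1 = 75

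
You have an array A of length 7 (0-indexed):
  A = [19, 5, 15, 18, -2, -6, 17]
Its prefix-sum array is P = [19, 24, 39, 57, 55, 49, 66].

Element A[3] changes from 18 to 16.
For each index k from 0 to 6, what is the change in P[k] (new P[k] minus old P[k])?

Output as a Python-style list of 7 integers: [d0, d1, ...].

Answer: [0, 0, 0, -2, -2, -2, -2]

Derivation:
Element change: A[3] 18 -> 16, delta = -2
For k < 3: P[k] unchanged, delta_P[k] = 0
For k >= 3: P[k] shifts by exactly -2
Delta array: [0, 0, 0, -2, -2, -2, -2]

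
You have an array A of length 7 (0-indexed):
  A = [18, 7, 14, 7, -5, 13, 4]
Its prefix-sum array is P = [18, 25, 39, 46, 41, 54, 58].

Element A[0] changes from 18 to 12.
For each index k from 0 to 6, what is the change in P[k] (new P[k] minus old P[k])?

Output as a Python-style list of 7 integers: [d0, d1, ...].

Element change: A[0] 18 -> 12, delta = -6
For k < 0: P[k] unchanged, delta_P[k] = 0
For k >= 0: P[k] shifts by exactly -6
Delta array: [-6, -6, -6, -6, -6, -6, -6]

Answer: [-6, -6, -6, -6, -6, -6, -6]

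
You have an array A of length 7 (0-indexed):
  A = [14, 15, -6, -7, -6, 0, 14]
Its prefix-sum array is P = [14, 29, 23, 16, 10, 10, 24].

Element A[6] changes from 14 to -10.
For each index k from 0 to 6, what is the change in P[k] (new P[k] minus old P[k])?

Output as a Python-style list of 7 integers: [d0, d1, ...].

Answer: [0, 0, 0, 0, 0, 0, -24]

Derivation:
Element change: A[6] 14 -> -10, delta = -24
For k < 6: P[k] unchanged, delta_P[k] = 0
For k >= 6: P[k] shifts by exactly -24
Delta array: [0, 0, 0, 0, 0, 0, -24]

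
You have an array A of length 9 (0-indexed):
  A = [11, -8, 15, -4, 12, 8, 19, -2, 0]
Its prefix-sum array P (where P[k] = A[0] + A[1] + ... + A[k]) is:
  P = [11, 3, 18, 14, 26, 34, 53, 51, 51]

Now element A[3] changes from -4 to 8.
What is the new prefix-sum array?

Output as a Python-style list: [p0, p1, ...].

Change: A[3] -4 -> 8, delta = 12
P[k] for k < 3: unchanged (A[3] not included)
P[k] for k >= 3: shift by delta = 12
  P[0] = 11 + 0 = 11
  P[1] = 3 + 0 = 3
  P[2] = 18 + 0 = 18
  P[3] = 14 + 12 = 26
  P[4] = 26 + 12 = 38
  P[5] = 34 + 12 = 46
  P[6] = 53 + 12 = 65
  P[7] = 51 + 12 = 63
  P[8] = 51 + 12 = 63

Answer: [11, 3, 18, 26, 38, 46, 65, 63, 63]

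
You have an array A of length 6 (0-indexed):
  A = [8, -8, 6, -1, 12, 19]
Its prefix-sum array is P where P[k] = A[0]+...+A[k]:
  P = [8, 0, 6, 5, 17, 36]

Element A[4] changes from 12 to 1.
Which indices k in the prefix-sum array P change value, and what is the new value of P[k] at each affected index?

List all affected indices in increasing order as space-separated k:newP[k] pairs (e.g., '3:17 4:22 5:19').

Answer: 4:6 5:25

Derivation:
P[k] = A[0] + ... + A[k]
P[k] includes A[4] iff k >= 4
Affected indices: 4, 5, ..., 5; delta = -11
  P[4]: 17 + -11 = 6
  P[5]: 36 + -11 = 25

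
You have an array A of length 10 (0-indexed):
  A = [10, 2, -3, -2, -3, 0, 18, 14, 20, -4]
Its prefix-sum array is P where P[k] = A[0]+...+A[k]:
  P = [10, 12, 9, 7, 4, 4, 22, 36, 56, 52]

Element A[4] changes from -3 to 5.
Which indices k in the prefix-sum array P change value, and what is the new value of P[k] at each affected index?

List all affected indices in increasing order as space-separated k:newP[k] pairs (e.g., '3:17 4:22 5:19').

Answer: 4:12 5:12 6:30 7:44 8:64 9:60

Derivation:
P[k] = A[0] + ... + A[k]
P[k] includes A[4] iff k >= 4
Affected indices: 4, 5, ..., 9; delta = 8
  P[4]: 4 + 8 = 12
  P[5]: 4 + 8 = 12
  P[6]: 22 + 8 = 30
  P[7]: 36 + 8 = 44
  P[8]: 56 + 8 = 64
  P[9]: 52 + 8 = 60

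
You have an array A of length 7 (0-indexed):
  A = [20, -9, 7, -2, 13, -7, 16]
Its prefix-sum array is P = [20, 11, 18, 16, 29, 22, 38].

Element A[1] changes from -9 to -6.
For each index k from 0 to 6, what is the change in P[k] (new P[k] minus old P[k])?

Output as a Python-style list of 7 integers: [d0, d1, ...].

Element change: A[1] -9 -> -6, delta = 3
For k < 1: P[k] unchanged, delta_P[k] = 0
For k >= 1: P[k] shifts by exactly 3
Delta array: [0, 3, 3, 3, 3, 3, 3]

Answer: [0, 3, 3, 3, 3, 3, 3]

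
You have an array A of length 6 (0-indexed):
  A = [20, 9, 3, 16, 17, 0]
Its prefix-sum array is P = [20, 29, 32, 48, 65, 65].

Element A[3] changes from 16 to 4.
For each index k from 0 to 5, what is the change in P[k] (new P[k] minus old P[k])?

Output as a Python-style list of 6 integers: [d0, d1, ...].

Answer: [0, 0, 0, -12, -12, -12]

Derivation:
Element change: A[3] 16 -> 4, delta = -12
For k < 3: P[k] unchanged, delta_P[k] = 0
For k >= 3: P[k] shifts by exactly -12
Delta array: [0, 0, 0, -12, -12, -12]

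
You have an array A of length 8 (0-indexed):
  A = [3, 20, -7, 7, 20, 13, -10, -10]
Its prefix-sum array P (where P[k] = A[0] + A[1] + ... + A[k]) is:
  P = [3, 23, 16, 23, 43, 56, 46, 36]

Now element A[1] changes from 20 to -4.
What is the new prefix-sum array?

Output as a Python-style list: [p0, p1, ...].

Change: A[1] 20 -> -4, delta = -24
P[k] for k < 1: unchanged (A[1] not included)
P[k] for k >= 1: shift by delta = -24
  P[0] = 3 + 0 = 3
  P[1] = 23 + -24 = -1
  P[2] = 16 + -24 = -8
  P[3] = 23 + -24 = -1
  P[4] = 43 + -24 = 19
  P[5] = 56 + -24 = 32
  P[6] = 46 + -24 = 22
  P[7] = 36 + -24 = 12

Answer: [3, -1, -8, -1, 19, 32, 22, 12]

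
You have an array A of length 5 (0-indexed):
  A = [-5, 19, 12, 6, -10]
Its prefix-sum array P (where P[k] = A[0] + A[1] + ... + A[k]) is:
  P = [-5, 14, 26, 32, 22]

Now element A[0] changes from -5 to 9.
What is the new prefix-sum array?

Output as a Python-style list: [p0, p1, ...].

Change: A[0] -5 -> 9, delta = 14
P[k] for k < 0: unchanged (A[0] not included)
P[k] for k >= 0: shift by delta = 14
  P[0] = -5 + 14 = 9
  P[1] = 14 + 14 = 28
  P[2] = 26 + 14 = 40
  P[3] = 32 + 14 = 46
  P[4] = 22 + 14 = 36

Answer: [9, 28, 40, 46, 36]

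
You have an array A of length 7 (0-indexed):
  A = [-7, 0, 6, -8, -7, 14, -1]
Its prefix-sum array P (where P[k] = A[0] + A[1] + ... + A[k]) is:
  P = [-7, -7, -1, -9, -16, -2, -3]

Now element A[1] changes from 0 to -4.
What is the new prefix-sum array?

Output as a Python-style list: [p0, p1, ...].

Answer: [-7, -11, -5, -13, -20, -6, -7]

Derivation:
Change: A[1] 0 -> -4, delta = -4
P[k] for k < 1: unchanged (A[1] not included)
P[k] for k >= 1: shift by delta = -4
  P[0] = -7 + 0 = -7
  P[1] = -7 + -4 = -11
  P[2] = -1 + -4 = -5
  P[3] = -9 + -4 = -13
  P[4] = -16 + -4 = -20
  P[5] = -2 + -4 = -6
  P[6] = -3 + -4 = -7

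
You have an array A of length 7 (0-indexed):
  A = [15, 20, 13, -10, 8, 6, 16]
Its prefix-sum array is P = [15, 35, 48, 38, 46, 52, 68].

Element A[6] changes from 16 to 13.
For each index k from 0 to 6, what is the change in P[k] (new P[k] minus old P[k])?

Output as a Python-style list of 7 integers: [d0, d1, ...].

Answer: [0, 0, 0, 0, 0, 0, -3]

Derivation:
Element change: A[6] 16 -> 13, delta = -3
For k < 6: P[k] unchanged, delta_P[k] = 0
For k >= 6: P[k] shifts by exactly -3
Delta array: [0, 0, 0, 0, 0, 0, -3]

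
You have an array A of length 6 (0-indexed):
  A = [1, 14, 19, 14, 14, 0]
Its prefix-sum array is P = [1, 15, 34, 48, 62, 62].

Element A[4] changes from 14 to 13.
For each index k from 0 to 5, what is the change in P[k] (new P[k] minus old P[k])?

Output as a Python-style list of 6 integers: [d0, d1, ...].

Answer: [0, 0, 0, 0, -1, -1]

Derivation:
Element change: A[4] 14 -> 13, delta = -1
For k < 4: P[k] unchanged, delta_P[k] = 0
For k >= 4: P[k] shifts by exactly -1
Delta array: [0, 0, 0, 0, -1, -1]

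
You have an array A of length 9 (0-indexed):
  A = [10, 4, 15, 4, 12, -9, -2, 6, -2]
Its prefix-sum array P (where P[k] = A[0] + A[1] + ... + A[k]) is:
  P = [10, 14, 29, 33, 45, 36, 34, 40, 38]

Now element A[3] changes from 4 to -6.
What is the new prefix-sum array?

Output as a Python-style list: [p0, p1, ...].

Change: A[3] 4 -> -6, delta = -10
P[k] for k < 3: unchanged (A[3] not included)
P[k] for k >= 3: shift by delta = -10
  P[0] = 10 + 0 = 10
  P[1] = 14 + 0 = 14
  P[2] = 29 + 0 = 29
  P[3] = 33 + -10 = 23
  P[4] = 45 + -10 = 35
  P[5] = 36 + -10 = 26
  P[6] = 34 + -10 = 24
  P[7] = 40 + -10 = 30
  P[8] = 38 + -10 = 28

Answer: [10, 14, 29, 23, 35, 26, 24, 30, 28]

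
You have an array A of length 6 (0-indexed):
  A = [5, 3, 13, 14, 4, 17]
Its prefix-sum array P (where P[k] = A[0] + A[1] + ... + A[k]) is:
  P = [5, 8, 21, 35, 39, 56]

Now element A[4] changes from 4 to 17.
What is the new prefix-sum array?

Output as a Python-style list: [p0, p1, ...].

Answer: [5, 8, 21, 35, 52, 69]

Derivation:
Change: A[4] 4 -> 17, delta = 13
P[k] for k < 4: unchanged (A[4] not included)
P[k] for k >= 4: shift by delta = 13
  P[0] = 5 + 0 = 5
  P[1] = 8 + 0 = 8
  P[2] = 21 + 0 = 21
  P[3] = 35 + 0 = 35
  P[4] = 39 + 13 = 52
  P[5] = 56 + 13 = 69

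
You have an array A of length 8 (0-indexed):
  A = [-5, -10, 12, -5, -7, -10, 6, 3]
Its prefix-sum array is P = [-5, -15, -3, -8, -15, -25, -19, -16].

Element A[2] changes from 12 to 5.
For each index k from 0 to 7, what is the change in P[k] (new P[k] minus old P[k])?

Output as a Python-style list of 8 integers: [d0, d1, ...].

Element change: A[2] 12 -> 5, delta = -7
For k < 2: P[k] unchanged, delta_P[k] = 0
For k >= 2: P[k] shifts by exactly -7
Delta array: [0, 0, -7, -7, -7, -7, -7, -7]

Answer: [0, 0, -7, -7, -7, -7, -7, -7]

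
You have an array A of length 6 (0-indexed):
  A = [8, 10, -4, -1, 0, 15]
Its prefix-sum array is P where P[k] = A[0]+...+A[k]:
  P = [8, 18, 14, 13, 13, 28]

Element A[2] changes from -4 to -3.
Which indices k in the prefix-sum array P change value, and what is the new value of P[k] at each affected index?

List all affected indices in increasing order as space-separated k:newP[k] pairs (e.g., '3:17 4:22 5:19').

Answer: 2:15 3:14 4:14 5:29

Derivation:
P[k] = A[0] + ... + A[k]
P[k] includes A[2] iff k >= 2
Affected indices: 2, 3, ..., 5; delta = 1
  P[2]: 14 + 1 = 15
  P[3]: 13 + 1 = 14
  P[4]: 13 + 1 = 14
  P[5]: 28 + 1 = 29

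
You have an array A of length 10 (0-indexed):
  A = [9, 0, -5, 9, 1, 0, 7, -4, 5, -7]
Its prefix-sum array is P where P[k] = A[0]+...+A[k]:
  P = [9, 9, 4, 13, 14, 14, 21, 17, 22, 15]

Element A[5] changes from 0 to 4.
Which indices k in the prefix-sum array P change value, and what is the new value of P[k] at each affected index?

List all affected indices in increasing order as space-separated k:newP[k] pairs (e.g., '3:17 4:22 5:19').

Answer: 5:18 6:25 7:21 8:26 9:19

Derivation:
P[k] = A[0] + ... + A[k]
P[k] includes A[5] iff k >= 5
Affected indices: 5, 6, ..., 9; delta = 4
  P[5]: 14 + 4 = 18
  P[6]: 21 + 4 = 25
  P[7]: 17 + 4 = 21
  P[8]: 22 + 4 = 26
  P[9]: 15 + 4 = 19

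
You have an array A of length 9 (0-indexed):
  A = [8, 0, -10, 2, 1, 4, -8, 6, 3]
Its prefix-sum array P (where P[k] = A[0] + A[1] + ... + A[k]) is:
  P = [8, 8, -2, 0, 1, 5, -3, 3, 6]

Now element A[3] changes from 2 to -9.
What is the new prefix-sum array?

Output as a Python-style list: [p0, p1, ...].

Answer: [8, 8, -2, -11, -10, -6, -14, -8, -5]

Derivation:
Change: A[3] 2 -> -9, delta = -11
P[k] for k < 3: unchanged (A[3] not included)
P[k] for k >= 3: shift by delta = -11
  P[0] = 8 + 0 = 8
  P[1] = 8 + 0 = 8
  P[2] = -2 + 0 = -2
  P[3] = 0 + -11 = -11
  P[4] = 1 + -11 = -10
  P[5] = 5 + -11 = -6
  P[6] = -3 + -11 = -14
  P[7] = 3 + -11 = -8
  P[8] = 6 + -11 = -5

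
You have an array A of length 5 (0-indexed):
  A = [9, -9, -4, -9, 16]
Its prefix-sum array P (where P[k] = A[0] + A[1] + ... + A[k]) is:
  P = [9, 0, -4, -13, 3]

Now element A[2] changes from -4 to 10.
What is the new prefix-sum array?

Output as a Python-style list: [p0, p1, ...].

Change: A[2] -4 -> 10, delta = 14
P[k] for k < 2: unchanged (A[2] not included)
P[k] for k >= 2: shift by delta = 14
  P[0] = 9 + 0 = 9
  P[1] = 0 + 0 = 0
  P[2] = -4 + 14 = 10
  P[3] = -13 + 14 = 1
  P[4] = 3 + 14 = 17

Answer: [9, 0, 10, 1, 17]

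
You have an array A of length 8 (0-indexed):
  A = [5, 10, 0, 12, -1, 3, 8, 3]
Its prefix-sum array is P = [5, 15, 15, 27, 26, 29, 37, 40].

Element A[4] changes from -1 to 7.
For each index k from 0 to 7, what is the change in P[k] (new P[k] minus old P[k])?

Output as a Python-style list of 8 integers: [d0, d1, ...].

Answer: [0, 0, 0, 0, 8, 8, 8, 8]

Derivation:
Element change: A[4] -1 -> 7, delta = 8
For k < 4: P[k] unchanged, delta_P[k] = 0
For k >= 4: P[k] shifts by exactly 8
Delta array: [0, 0, 0, 0, 8, 8, 8, 8]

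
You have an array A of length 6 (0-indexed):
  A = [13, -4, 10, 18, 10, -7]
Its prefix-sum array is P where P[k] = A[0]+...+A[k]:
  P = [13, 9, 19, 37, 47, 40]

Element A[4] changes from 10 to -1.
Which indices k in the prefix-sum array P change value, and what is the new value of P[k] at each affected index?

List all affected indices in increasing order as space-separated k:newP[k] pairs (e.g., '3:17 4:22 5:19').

Answer: 4:36 5:29

Derivation:
P[k] = A[0] + ... + A[k]
P[k] includes A[4] iff k >= 4
Affected indices: 4, 5, ..., 5; delta = -11
  P[4]: 47 + -11 = 36
  P[5]: 40 + -11 = 29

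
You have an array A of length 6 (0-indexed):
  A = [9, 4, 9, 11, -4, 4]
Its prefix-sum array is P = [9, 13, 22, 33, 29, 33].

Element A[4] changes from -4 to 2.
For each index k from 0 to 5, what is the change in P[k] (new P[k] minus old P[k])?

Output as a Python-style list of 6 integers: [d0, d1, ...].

Element change: A[4] -4 -> 2, delta = 6
For k < 4: P[k] unchanged, delta_P[k] = 0
For k >= 4: P[k] shifts by exactly 6
Delta array: [0, 0, 0, 0, 6, 6]

Answer: [0, 0, 0, 0, 6, 6]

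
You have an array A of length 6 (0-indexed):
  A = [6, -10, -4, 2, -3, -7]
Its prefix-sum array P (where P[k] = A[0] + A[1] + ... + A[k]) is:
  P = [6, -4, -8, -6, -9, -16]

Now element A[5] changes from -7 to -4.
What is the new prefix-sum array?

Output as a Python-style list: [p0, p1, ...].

Change: A[5] -7 -> -4, delta = 3
P[k] for k < 5: unchanged (A[5] not included)
P[k] for k >= 5: shift by delta = 3
  P[0] = 6 + 0 = 6
  P[1] = -4 + 0 = -4
  P[2] = -8 + 0 = -8
  P[3] = -6 + 0 = -6
  P[4] = -9 + 0 = -9
  P[5] = -16 + 3 = -13

Answer: [6, -4, -8, -6, -9, -13]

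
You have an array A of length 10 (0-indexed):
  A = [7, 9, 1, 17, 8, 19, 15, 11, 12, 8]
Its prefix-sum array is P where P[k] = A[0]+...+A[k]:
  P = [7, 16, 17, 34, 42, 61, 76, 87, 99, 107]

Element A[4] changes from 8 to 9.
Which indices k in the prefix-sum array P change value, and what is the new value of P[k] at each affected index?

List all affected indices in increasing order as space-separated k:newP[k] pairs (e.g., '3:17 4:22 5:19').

Answer: 4:43 5:62 6:77 7:88 8:100 9:108

Derivation:
P[k] = A[0] + ... + A[k]
P[k] includes A[4] iff k >= 4
Affected indices: 4, 5, ..., 9; delta = 1
  P[4]: 42 + 1 = 43
  P[5]: 61 + 1 = 62
  P[6]: 76 + 1 = 77
  P[7]: 87 + 1 = 88
  P[8]: 99 + 1 = 100
  P[9]: 107 + 1 = 108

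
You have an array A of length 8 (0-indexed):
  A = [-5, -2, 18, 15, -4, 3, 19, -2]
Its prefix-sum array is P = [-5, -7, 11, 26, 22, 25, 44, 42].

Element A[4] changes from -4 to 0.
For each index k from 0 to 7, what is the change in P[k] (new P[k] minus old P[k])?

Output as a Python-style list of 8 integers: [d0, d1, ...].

Element change: A[4] -4 -> 0, delta = 4
For k < 4: P[k] unchanged, delta_P[k] = 0
For k >= 4: P[k] shifts by exactly 4
Delta array: [0, 0, 0, 0, 4, 4, 4, 4]

Answer: [0, 0, 0, 0, 4, 4, 4, 4]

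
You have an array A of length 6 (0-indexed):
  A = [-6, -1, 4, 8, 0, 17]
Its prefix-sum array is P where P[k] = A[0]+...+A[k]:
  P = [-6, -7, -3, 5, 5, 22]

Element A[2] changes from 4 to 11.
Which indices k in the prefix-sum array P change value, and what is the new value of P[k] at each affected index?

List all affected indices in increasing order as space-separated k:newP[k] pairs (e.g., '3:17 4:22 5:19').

Answer: 2:4 3:12 4:12 5:29

Derivation:
P[k] = A[0] + ... + A[k]
P[k] includes A[2] iff k >= 2
Affected indices: 2, 3, ..., 5; delta = 7
  P[2]: -3 + 7 = 4
  P[3]: 5 + 7 = 12
  P[4]: 5 + 7 = 12
  P[5]: 22 + 7 = 29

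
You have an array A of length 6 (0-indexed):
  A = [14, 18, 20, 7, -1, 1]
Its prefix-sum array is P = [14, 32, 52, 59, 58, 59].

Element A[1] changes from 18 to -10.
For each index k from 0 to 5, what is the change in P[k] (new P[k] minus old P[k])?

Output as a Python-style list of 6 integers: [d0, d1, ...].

Answer: [0, -28, -28, -28, -28, -28]

Derivation:
Element change: A[1] 18 -> -10, delta = -28
For k < 1: P[k] unchanged, delta_P[k] = 0
For k >= 1: P[k] shifts by exactly -28
Delta array: [0, -28, -28, -28, -28, -28]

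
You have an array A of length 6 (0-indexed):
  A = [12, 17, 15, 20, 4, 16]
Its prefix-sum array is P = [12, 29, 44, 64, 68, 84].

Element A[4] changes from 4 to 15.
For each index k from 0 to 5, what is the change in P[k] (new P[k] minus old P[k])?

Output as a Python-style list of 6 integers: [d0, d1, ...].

Answer: [0, 0, 0, 0, 11, 11]

Derivation:
Element change: A[4] 4 -> 15, delta = 11
For k < 4: P[k] unchanged, delta_P[k] = 0
For k >= 4: P[k] shifts by exactly 11
Delta array: [0, 0, 0, 0, 11, 11]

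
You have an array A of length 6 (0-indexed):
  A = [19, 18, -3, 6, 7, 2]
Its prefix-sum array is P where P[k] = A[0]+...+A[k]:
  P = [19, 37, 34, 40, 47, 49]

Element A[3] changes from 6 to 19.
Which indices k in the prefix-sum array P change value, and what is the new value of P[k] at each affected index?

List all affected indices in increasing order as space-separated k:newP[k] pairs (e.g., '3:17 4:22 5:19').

P[k] = A[0] + ... + A[k]
P[k] includes A[3] iff k >= 3
Affected indices: 3, 4, ..., 5; delta = 13
  P[3]: 40 + 13 = 53
  P[4]: 47 + 13 = 60
  P[5]: 49 + 13 = 62

Answer: 3:53 4:60 5:62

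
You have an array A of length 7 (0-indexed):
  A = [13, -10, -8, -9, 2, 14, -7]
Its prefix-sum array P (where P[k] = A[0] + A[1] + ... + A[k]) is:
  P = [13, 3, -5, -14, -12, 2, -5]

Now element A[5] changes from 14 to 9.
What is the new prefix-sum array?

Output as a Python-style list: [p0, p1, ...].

Change: A[5] 14 -> 9, delta = -5
P[k] for k < 5: unchanged (A[5] not included)
P[k] for k >= 5: shift by delta = -5
  P[0] = 13 + 0 = 13
  P[1] = 3 + 0 = 3
  P[2] = -5 + 0 = -5
  P[3] = -14 + 0 = -14
  P[4] = -12 + 0 = -12
  P[5] = 2 + -5 = -3
  P[6] = -5 + -5 = -10

Answer: [13, 3, -5, -14, -12, -3, -10]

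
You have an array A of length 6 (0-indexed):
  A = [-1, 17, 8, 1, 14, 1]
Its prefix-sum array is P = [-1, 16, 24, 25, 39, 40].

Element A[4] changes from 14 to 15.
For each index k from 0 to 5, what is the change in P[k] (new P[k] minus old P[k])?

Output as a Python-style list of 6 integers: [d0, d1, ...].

Answer: [0, 0, 0, 0, 1, 1]

Derivation:
Element change: A[4] 14 -> 15, delta = 1
For k < 4: P[k] unchanged, delta_P[k] = 0
For k >= 4: P[k] shifts by exactly 1
Delta array: [0, 0, 0, 0, 1, 1]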